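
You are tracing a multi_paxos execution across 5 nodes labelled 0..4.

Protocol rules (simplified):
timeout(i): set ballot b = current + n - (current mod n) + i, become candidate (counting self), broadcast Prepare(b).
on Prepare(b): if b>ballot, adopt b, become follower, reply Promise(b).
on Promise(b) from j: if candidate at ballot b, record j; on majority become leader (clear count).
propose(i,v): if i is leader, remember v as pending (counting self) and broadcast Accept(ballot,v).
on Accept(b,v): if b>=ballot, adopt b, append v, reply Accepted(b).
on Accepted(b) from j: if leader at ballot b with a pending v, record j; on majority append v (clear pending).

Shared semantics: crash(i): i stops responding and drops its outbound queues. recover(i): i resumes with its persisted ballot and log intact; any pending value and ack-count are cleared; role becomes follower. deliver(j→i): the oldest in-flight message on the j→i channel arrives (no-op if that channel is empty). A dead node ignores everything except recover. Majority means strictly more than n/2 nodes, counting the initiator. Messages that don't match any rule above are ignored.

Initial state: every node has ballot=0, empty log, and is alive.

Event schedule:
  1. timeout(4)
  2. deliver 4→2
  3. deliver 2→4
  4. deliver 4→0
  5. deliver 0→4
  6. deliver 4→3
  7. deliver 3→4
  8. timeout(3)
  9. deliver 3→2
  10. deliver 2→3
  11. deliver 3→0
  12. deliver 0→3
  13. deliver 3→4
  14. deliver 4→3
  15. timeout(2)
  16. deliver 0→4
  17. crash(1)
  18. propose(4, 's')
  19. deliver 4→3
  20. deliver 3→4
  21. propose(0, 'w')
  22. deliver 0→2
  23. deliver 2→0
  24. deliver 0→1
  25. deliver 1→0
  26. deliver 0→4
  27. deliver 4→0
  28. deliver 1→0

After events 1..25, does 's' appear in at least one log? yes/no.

no

step 1 timeout(4): 4={cand,b=9,log=-}
step 2 deliver 4→2: 2={foll,b=9,log=-}
step 3 deliver 2→4: —
step 4 deliver 4→0: 0={foll,b=9,log=-}
step 5 deliver 0→4: 4={lead,b=9,log=-}
step 6 deliver 4→3: 3={foll,b=9,log=-}
step 7 deliver 3→4: —
step 8 timeout(3): 3={cand,b=13,log=-}
step 9 deliver 3→2: 2={foll,b=13,log=-}
step 10 deliver 2→3: —
step 11 deliver 3→0: 0={foll,b=13,log=-}
step 12 deliver 0→3: 3={lead,b=13,log=-}
step 13 deliver 3→4: 4={foll,b=13,log=-}
step 14 deliver 4→3: —
step 15 timeout(2): 2={cand,b=17,log=-}
step 16 deliver 0→4: —
step 17 crash(1): 1={✗foll,b=0,log=-}
step 18 propose(4,'s'): —
step 19 deliver 4→3: —
step 20 deliver 3→4: —
step 21 propose(0,'w'): —
step 22 deliver 0→2: —
step 23 deliver 2→0: 0={foll,b=17,log=-}
step 24 deliver 0→1: —
step 25 deliver 1→0: —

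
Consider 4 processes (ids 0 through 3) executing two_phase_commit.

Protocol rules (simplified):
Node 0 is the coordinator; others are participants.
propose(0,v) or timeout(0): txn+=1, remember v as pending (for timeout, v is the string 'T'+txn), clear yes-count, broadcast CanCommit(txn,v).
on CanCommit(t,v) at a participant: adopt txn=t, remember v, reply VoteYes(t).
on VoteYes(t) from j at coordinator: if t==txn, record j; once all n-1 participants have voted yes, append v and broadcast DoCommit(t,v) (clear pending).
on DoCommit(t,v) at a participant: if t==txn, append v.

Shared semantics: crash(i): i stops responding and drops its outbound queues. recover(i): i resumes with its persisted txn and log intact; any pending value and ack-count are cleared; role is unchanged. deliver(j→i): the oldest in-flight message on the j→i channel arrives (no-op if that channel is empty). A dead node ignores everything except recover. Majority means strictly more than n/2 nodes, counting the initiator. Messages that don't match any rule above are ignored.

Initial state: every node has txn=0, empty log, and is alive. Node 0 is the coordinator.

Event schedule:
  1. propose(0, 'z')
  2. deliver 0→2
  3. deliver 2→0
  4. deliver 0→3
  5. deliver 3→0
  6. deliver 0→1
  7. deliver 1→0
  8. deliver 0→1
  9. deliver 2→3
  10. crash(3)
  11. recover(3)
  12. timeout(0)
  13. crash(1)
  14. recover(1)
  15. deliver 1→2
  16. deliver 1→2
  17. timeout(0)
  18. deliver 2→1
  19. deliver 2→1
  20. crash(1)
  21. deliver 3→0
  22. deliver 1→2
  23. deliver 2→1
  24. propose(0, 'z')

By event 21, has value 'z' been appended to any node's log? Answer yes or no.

1. propose(0,'z'):  <0:coor t1 ->
2. deliver 0→2:  <2:part t1 ->
3. deliver 2→0:  nop
4. deliver 0→3:  <3:part t1 ->
5. deliver 3→0:  nop
6. deliver 0→1:  <1:part t1 ->
7. deliver 1→0:  <0:coor t1 z>
8. deliver 0→1:  <1:part t1 z>
9. deliver 2→3:  nop
10. crash(3):  <3:✗part t1 ->
11. recover(3):  <3:part t1 ->
12. timeout(0):  <0:coor t2 z>
13. crash(1):  <1:✗part t1 z>
14. recover(1):  <1:part t1 z>
15. deliver 1→2:  nop
16. deliver 1→2:  nop
17. timeout(0):  <0:coor t3 z>
18. deliver 2→1:  nop
19. deliver 2→1:  nop
20. crash(1):  <1:✗part t1 z>
21. deliver 3→0:  nop

yes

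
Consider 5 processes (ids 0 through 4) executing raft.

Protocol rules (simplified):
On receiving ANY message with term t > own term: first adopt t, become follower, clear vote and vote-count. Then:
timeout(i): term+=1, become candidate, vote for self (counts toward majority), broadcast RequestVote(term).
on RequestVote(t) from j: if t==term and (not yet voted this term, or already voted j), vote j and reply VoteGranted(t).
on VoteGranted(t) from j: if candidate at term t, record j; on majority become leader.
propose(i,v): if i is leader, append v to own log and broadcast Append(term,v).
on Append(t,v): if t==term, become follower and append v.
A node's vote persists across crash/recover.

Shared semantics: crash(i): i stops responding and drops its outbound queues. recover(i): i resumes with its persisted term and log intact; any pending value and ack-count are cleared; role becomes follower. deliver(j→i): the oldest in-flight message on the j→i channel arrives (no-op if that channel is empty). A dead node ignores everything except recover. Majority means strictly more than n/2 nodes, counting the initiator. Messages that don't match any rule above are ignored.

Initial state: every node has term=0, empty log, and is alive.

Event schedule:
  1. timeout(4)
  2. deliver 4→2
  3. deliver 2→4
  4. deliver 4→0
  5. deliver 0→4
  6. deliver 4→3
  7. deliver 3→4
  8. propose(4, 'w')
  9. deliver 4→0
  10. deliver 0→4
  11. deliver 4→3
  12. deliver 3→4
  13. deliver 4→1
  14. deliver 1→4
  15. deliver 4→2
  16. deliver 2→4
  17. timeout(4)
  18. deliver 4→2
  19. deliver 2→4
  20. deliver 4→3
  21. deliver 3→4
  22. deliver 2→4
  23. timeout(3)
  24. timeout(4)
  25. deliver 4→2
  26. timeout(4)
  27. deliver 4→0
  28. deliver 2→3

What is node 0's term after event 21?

1

after 1 — timeout(4): n4:cand/t1/[-]
after 2 — deliver 4→2: n2:foll/t1/[-]
after 3 — deliver 2→4: ·
after 4 — deliver 4→0: n0:foll/t1/[-]
after 5 — deliver 0→4: n4:lead/t1/[-]
after 6 — deliver 4→3: n3:foll/t1/[-]
after 7 — deliver 3→4: ·
after 8 — propose(4,'w'): n4:lead/t1/[w]
after 9 — deliver 4→0: n0:foll/t1/[w]
after 10 — deliver 0→4: ·
after 11 — deliver 4→3: n3:foll/t1/[w]
after 12 — deliver 3→4: ·
after 13 — deliver 4→1: n1:foll/t1/[-]
after 14 — deliver 1→4: ·
after 15 — deliver 4→2: n2:foll/t1/[w]
after 16 — deliver 2→4: ·
after 17 — timeout(4): n4:cand/t2/[w]
after 18 — deliver 4→2: n2:foll/t2/[w]
after 19 — deliver 2→4: ·
after 20 — deliver 4→3: n3:foll/t2/[w]
after 21 — deliver 3→4: n4:lead/t2/[w]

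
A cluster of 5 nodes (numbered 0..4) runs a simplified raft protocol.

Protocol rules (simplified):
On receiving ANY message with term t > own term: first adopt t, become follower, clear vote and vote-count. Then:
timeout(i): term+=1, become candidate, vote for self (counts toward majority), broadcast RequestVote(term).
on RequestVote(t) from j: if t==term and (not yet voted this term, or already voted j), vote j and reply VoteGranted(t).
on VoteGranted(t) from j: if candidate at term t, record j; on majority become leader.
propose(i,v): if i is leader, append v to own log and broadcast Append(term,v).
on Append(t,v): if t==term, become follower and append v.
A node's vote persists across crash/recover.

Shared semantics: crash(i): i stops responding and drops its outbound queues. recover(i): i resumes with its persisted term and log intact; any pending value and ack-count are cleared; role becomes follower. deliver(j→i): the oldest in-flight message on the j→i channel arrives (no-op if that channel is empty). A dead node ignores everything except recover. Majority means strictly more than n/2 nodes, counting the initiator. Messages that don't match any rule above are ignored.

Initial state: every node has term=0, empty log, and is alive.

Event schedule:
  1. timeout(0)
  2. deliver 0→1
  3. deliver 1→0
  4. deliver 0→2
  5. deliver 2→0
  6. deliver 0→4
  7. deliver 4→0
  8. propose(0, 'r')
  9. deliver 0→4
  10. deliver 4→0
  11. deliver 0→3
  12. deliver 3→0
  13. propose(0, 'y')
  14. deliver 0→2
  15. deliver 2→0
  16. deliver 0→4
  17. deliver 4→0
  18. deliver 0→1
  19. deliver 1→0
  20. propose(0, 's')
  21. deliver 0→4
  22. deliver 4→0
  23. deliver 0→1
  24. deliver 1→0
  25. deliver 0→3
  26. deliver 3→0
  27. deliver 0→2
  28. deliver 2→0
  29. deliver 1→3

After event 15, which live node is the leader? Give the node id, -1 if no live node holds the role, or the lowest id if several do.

0

after 1 — timeout(0): n0:cand/t1/[-]
after 2 — deliver 0→1: n1:foll/t1/[-]
after 3 — deliver 1→0: ·
after 4 — deliver 0→2: n2:foll/t1/[-]
after 5 — deliver 2→0: n0:lead/t1/[-]
after 6 — deliver 0→4: n4:foll/t1/[-]
after 7 — deliver 4→0: ·
after 8 — propose(0,'r'): n0:lead/t1/[r]
after 9 — deliver 0→4: n4:foll/t1/[r]
after 10 — deliver 4→0: ·
after 11 — deliver 0→3: n3:foll/t1/[-]
after 12 — deliver 3→0: ·
after 13 — propose(0,'y'): n0:lead/t1/[r,y]
after 14 — deliver 0→2: n2:foll/t1/[r]
after 15 — deliver 2→0: ·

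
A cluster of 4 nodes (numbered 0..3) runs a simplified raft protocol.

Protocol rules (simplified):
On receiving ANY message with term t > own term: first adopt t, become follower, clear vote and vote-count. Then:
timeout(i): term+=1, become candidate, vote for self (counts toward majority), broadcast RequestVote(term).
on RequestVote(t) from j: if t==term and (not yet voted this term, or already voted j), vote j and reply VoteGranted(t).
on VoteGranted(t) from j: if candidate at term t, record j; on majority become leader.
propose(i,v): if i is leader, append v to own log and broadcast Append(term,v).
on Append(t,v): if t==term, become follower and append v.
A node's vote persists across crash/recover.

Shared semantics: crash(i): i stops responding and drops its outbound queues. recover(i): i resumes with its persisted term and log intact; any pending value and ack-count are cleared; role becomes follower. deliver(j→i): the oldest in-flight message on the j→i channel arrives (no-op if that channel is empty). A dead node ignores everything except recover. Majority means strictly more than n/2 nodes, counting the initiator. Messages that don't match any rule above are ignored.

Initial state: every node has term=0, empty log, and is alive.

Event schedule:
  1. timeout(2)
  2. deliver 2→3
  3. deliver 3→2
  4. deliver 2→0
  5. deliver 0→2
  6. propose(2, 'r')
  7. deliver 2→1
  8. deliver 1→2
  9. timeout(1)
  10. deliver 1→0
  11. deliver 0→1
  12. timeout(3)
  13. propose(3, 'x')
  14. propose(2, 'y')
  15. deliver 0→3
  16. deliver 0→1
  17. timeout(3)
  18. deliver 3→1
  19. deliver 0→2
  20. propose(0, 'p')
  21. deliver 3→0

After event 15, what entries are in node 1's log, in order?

empty

after 1 — timeout(2): n2:cand/t1/[-]
after 2 — deliver 2→3: n3:foll/t1/[-]
after 3 — deliver 3→2: ·
after 4 — deliver 2→0: n0:foll/t1/[-]
after 5 — deliver 0→2: n2:lead/t1/[-]
after 6 — propose(2,'r'): n2:lead/t1/[r]
after 7 — deliver 2→1: n1:foll/t1/[-]
after 8 — deliver 1→2: ·
after 9 — timeout(1): n1:cand/t2/[-]
after 10 — deliver 1→0: n0:foll/t2/[-]
after 11 — deliver 0→1: ·
after 12 — timeout(3): n3:cand/t2/[-]
after 13 — propose(3,'x'): ·
after 14 — propose(2,'y'): n2:lead/t1/[r,y]
after 15 — deliver 0→3: ·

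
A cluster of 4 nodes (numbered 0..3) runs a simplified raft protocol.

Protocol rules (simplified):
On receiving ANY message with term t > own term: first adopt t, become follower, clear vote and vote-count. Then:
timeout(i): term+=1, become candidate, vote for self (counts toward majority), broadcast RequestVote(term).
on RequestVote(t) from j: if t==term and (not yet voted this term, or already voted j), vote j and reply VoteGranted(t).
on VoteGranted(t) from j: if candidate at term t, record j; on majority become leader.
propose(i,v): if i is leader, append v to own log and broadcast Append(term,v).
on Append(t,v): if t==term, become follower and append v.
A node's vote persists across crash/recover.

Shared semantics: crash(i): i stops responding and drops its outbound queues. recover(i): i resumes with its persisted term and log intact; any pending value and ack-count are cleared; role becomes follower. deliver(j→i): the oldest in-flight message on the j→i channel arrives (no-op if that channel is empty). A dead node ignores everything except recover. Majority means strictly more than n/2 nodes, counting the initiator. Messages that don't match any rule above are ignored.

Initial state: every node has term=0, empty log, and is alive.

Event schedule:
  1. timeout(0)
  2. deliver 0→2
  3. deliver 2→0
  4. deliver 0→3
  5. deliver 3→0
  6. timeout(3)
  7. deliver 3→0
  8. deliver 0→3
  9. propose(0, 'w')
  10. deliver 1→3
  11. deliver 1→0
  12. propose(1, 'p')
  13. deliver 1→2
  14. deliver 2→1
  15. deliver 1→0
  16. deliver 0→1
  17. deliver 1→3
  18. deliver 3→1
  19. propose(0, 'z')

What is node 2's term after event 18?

e1 timeout(0): 0[cand,t=1,-]
e2 deliver 0→2: 2[foll,t=1,-]
e3 deliver 2→0: ·
e4 deliver 0→3: 3[foll,t=1,-]
e5 deliver 3→0: 0[lead,t=1,-]
e6 timeout(3): 3[cand,t=2,-]
e7 deliver 3→0: 0[foll,t=2,-]
e8 deliver 0→3: ·
e9 propose(0,'w'): ·
e10 deliver 1→3: ·
e11 deliver 1→0: ·
e12 propose(1,'p'): ·
e13 deliver 1→2: ·
e14 deliver 2→1: ·
e15 deliver 1→0: ·
e16 deliver 0→1: 1[foll,t=1,-]
e17 deliver 1→3: ·
e18 deliver 3→1: 1[foll,t=2,-]

1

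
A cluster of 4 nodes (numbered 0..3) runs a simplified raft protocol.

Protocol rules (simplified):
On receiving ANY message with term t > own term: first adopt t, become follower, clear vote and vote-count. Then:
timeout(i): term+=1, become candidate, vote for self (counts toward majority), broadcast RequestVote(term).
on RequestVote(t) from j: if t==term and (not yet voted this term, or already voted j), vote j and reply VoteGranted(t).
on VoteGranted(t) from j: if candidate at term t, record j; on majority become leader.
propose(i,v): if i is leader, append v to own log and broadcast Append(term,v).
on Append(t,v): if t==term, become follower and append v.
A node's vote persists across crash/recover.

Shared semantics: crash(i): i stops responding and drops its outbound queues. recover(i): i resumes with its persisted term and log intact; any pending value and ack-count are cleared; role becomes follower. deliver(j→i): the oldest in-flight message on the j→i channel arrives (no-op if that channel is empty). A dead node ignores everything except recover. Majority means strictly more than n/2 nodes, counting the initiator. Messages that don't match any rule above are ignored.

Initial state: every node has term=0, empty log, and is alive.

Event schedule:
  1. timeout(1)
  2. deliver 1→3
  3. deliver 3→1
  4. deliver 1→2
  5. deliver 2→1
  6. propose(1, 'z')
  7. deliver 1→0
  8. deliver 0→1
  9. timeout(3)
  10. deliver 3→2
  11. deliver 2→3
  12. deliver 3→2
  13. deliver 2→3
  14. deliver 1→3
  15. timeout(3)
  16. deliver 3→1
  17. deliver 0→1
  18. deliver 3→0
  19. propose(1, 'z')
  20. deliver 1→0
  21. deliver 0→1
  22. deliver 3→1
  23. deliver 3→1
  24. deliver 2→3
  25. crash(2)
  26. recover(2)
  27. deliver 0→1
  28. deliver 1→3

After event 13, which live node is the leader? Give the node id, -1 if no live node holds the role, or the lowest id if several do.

1

step 1 timeout(1): 1={cand,t=1,log=-}
step 2 deliver 1→3: 3={foll,t=1,log=-}
step 3 deliver 3→1: —
step 4 deliver 1→2: 2={foll,t=1,log=-}
step 5 deliver 2→1: 1={lead,t=1,log=-}
step 6 propose(1,'z'): 1={lead,t=1,log=z}
step 7 deliver 1→0: 0={foll,t=1,log=-}
step 8 deliver 0→1: —
step 9 timeout(3): 3={cand,t=2,log=-}
step 10 deliver 3→2: 2={foll,t=2,log=-}
step 11 deliver 2→3: —
step 12 deliver 3→2: —
step 13 deliver 2→3: —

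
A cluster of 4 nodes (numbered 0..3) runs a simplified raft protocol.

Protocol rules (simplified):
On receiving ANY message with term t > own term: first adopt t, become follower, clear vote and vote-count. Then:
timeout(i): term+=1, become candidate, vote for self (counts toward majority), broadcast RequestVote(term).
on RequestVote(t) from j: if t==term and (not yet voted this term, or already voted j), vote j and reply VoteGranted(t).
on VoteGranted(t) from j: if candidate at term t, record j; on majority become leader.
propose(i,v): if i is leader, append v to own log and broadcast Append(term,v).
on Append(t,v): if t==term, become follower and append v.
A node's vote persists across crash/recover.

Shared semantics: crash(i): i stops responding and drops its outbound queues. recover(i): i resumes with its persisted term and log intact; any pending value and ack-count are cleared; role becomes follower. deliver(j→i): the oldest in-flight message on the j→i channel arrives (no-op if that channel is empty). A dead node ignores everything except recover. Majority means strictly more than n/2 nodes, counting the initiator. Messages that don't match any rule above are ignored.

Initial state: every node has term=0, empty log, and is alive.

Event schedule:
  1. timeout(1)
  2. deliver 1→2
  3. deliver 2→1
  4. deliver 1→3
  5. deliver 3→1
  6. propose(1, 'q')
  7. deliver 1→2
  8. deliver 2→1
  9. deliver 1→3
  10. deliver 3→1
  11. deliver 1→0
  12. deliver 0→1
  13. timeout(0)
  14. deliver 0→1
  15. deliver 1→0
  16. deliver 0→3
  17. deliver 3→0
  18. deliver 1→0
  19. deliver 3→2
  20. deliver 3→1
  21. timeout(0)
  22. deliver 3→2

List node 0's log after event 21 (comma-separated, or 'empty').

empty

after 1 — timeout(1): n1:cand/t1/[-]
after 2 — deliver 1→2: n2:foll/t1/[-]
after 3 — deliver 2→1: ·
after 4 — deliver 1→3: n3:foll/t1/[-]
after 5 — deliver 3→1: n1:lead/t1/[-]
after 6 — propose(1,'q'): n1:lead/t1/[q]
after 7 — deliver 1→2: n2:foll/t1/[q]
after 8 — deliver 2→1: ·
after 9 — deliver 1→3: n3:foll/t1/[q]
after 10 — deliver 3→1: ·
after 11 — deliver 1→0: n0:foll/t1/[-]
after 12 — deliver 0→1: ·
after 13 — timeout(0): n0:cand/t2/[-]
after 14 — deliver 0→1: n1:foll/t2/[q]
after 15 — deliver 1→0: ·
after 16 — deliver 0→3: n3:foll/t2/[q]
after 17 — deliver 3→0: ·
after 18 — deliver 1→0: n0:lead/t2/[-]
after 19 — deliver 3→2: ·
after 20 — deliver 3→1: ·
after 21 — timeout(0): n0:cand/t3/[-]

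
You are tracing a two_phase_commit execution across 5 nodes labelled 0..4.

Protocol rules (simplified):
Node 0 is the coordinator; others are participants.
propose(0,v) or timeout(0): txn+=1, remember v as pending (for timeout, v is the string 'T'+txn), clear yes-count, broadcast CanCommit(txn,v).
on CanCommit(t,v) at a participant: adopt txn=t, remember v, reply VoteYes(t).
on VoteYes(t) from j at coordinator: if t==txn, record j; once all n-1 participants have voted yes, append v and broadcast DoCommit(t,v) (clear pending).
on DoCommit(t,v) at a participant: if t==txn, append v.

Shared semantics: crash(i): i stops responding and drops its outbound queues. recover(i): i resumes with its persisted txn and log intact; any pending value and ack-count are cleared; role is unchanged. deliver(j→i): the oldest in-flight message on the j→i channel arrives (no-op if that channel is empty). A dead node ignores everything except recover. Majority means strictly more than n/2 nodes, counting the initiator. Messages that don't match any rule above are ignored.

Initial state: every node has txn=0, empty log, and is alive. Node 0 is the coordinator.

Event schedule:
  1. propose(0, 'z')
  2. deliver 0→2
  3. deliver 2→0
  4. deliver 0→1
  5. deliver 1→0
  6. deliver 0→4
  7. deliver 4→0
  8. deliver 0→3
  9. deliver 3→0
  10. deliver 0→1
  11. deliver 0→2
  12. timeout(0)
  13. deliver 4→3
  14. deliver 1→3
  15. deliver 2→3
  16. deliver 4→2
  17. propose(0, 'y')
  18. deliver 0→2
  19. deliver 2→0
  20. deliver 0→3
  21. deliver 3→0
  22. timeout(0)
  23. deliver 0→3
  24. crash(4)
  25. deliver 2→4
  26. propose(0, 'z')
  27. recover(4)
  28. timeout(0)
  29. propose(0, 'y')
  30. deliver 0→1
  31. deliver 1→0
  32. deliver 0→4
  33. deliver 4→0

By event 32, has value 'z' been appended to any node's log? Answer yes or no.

1. propose(0,'z'):  <0:coor t1 ->
2. deliver 0→2:  <2:part t1 ->
3. deliver 2→0:  nop
4. deliver 0→1:  <1:part t1 ->
5. deliver 1→0:  nop
6. deliver 0→4:  <4:part t1 ->
7. deliver 4→0:  nop
8. deliver 0→3:  <3:part t1 ->
9. deliver 3→0:  <0:coor t1 z>
10. deliver 0→1:  <1:part t1 z>
11. deliver 0→2:  <2:part t1 z>
12. timeout(0):  <0:coor t2 z>
13. deliver 4→3:  nop
14. deliver 1→3:  nop
15. deliver 2→3:  nop
16. deliver 4→2:  nop
17. propose(0,'y'):  <0:coor t3 z>
18. deliver 0→2:  <2:part t2 z>
19. deliver 2→0:  nop
20. deliver 0→3:  <3:part t1 z>
21. deliver 3→0:  nop
22. timeout(0):  <0:coor t4 z>
23. deliver 0→3:  <3:part t2 z>
24. crash(4):  <4:✗part t1 ->
25. deliver 2→4:  nop
26. propose(0,'z'):  <0:coor t5 z>
27. recover(4):  <4:part t1 ->
28. timeout(0):  <0:coor t6 z>
29. propose(0,'y'):  <0:coor t7 z>
30. deliver 0→1:  <1:part t2 z>
31. deliver 1→0:  nop
32. deliver 0→4:  <4:part t1 z>

yes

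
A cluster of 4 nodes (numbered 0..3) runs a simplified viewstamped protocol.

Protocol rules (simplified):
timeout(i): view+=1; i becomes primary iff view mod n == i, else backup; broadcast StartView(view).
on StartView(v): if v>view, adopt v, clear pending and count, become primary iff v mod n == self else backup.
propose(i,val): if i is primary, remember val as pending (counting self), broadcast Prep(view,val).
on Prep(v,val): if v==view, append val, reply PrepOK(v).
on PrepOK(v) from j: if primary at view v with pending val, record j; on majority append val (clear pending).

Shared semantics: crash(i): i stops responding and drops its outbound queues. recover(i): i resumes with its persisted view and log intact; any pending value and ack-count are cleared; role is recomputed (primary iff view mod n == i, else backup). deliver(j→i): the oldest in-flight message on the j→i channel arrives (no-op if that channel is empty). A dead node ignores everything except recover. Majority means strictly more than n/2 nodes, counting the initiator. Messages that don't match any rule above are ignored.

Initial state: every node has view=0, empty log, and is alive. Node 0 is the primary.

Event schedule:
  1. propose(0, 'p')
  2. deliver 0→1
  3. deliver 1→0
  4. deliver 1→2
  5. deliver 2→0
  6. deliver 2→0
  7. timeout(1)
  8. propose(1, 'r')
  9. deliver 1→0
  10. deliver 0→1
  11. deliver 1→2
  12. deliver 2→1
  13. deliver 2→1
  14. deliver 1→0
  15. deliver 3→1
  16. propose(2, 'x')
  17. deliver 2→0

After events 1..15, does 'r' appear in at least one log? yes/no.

e1 propose(0,'p'): ·
e2 deliver 0→1: 1[back,v=0,p]
e3 deliver 1→0: ·
e4 deliver 1→2: ·
e5 deliver 2→0: ·
e6 deliver 2→0: ·
e7 timeout(1): 1[prim,v=1,p]
e8 propose(1,'r'): ·
e9 deliver 1→0: 0[back,v=1,-]
e10 deliver 0→1: ·
e11 deliver 1→2: 2[back,v=1,-]
e12 deliver 2→1: ·
e13 deliver 2→1: ·
e14 deliver 1→0: 0[back,v=1,r]
e15 deliver 3→1: ·

yes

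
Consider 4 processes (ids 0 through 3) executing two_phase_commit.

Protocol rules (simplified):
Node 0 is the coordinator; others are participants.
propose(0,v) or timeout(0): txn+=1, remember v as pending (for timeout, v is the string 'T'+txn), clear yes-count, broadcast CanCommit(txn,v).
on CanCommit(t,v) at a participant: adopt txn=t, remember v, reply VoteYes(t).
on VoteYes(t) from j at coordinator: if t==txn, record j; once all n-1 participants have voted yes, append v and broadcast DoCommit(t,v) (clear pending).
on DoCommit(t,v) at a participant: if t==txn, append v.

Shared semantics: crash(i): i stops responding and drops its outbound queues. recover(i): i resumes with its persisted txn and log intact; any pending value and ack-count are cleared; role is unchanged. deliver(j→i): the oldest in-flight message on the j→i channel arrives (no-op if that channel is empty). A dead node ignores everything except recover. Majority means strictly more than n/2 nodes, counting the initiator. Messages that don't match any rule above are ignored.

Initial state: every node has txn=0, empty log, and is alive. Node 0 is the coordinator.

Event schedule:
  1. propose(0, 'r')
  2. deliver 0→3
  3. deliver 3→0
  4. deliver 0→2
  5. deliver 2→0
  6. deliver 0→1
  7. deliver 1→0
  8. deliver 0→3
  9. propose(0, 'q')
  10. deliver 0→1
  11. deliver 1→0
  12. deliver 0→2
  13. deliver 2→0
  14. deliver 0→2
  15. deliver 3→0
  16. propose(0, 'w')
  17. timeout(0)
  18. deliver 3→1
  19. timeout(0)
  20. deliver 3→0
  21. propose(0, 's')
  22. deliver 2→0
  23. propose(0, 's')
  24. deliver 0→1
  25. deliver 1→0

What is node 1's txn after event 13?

1

step 1 propose(0,'r'): 0={coor,t=1,log=-}
step 2 deliver 0→3: 3={part,t=1,log=-}
step 3 deliver 3→0: —
step 4 deliver 0→2: 2={part,t=1,log=-}
step 5 deliver 2→0: —
step 6 deliver 0→1: 1={part,t=1,log=-}
step 7 deliver 1→0: 0={coor,t=1,log=r}
step 8 deliver 0→3: 3={part,t=1,log=r}
step 9 propose(0,'q'): 0={coor,t=2,log=r}
step 10 deliver 0→1: 1={part,t=1,log=r}
step 11 deliver 1→0: —
step 12 deliver 0→2: 2={part,t=1,log=r}
step 13 deliver 2→0: —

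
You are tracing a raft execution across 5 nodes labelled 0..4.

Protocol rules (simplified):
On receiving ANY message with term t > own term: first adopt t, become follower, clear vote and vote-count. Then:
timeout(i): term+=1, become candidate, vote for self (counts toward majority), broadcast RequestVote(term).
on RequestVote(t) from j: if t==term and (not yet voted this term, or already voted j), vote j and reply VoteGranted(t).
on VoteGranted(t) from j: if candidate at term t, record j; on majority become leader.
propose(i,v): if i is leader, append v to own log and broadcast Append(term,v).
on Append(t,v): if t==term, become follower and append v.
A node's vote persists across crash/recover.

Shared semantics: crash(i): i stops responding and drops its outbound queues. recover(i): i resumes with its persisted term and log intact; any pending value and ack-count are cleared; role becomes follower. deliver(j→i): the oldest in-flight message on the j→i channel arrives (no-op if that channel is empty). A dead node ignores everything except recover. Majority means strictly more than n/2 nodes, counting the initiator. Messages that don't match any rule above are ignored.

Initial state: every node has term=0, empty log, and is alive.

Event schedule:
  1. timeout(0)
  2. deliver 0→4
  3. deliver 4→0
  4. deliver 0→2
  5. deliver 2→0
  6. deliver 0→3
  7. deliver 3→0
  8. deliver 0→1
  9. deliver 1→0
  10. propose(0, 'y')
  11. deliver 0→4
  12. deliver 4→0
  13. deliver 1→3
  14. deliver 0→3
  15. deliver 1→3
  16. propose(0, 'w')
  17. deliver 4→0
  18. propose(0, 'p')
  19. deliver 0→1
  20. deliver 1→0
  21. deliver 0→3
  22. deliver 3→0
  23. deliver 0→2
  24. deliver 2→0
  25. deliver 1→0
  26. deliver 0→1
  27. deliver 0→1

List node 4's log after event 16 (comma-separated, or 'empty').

e1 timeout(0): 0[cand,t=1,-]
e2 deliver 0→4: 4[foll,t=1,-]
e3 deliver 4→0: ·
e4 deliver 0→2: 2[foll,t=1,-]
e5 deliver 2→0: 0[lead,t=1,-]
e6 deliver 0→3: 3[foll,t=1,-]
e7 deliver 3→0: ·
e8 deliver 0→1: 1[foll,t=1,-]
e9 deliver 1→0: ·
e10 propose(0,'y'): 0[lead,t=1,y]
e11 deliver 0→4: 4[foll,t=1,y]
e12 deliver 4→0: ·
e13 deliver 1→3: ·
e14 deliver 0→3: 3[foll,t=1,y]
e15 deliver 1→3: ·
e16 propose(0,'w'): 0[lead,t=1,y,w]

y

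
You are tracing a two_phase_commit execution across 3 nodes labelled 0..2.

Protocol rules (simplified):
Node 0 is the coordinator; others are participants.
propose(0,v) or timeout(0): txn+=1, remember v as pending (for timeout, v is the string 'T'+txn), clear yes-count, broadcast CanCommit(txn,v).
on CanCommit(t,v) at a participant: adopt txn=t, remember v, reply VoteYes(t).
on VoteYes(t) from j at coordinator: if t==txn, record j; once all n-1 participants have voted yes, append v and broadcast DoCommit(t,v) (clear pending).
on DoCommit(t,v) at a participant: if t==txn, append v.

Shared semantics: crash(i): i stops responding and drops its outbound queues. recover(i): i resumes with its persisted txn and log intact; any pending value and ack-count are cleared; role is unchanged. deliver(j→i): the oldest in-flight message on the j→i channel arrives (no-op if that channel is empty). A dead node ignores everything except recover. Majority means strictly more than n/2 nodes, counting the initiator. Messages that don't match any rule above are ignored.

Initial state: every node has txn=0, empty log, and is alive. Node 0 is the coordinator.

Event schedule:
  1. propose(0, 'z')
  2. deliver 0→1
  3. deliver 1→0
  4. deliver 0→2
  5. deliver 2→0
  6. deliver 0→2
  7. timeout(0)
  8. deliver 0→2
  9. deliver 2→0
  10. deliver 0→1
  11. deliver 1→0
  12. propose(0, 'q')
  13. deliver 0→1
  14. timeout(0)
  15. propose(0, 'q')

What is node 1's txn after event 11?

1

e1 propose(0,'z'): 0[coor,t=1,-]
e2 deliver 0→1: 1[part,t=1,-]
e3 deliver 1→0: ·
e4 deliver 0→2: 2[part,t=1,-]
e5 deliver 2→0: 0[coor,t=1,z]
e6 deliver 0→2: 2[part,t=1,z]
e7 timeout(0): 0[coor,t=2,z]
e8 deliver 0→2: 2[part,t=2,z]
e9 deliver 2→0: ·
e10 deliver 0→1: 1[part,t=1,z]
e11 deliver 1→0: ·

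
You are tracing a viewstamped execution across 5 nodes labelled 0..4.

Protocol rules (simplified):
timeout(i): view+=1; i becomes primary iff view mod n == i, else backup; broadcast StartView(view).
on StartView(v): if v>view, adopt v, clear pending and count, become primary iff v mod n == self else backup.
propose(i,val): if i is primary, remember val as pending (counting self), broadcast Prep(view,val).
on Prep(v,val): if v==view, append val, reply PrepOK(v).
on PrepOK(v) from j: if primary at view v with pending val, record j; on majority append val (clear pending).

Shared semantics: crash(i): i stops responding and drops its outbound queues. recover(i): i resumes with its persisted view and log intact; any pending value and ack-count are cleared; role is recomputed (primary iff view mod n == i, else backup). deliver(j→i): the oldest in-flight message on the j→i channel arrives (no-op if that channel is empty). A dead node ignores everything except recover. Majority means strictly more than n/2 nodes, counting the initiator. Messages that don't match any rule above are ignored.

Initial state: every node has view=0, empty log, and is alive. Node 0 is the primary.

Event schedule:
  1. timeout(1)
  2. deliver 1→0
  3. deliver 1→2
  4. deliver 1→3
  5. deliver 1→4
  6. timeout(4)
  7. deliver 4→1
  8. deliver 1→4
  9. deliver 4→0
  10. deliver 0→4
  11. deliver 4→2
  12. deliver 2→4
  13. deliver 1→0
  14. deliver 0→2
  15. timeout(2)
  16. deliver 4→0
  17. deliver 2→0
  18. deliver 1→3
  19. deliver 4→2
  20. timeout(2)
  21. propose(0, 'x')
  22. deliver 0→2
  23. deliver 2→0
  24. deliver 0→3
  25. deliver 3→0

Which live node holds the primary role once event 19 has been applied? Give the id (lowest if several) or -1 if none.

1. timeout(1):  <1:prim v1 ->
2. deliver 1→0:  <0:back v1 ->
3. deliver 1→2:  <2:back v1 ->
4. deliver 1→3:  <3:back v1 ->
5. deliver 1→4:  <4:back v1 ->
6. timeout(4):  <4:back v2 ->
7. deliver 4→1:  <1:back v2 ->
8. deliver 1→4:  nop
9. deliver 4→0:  <0:back v2 ->
10. deliver 0→4:  nop
11. deliver 4→2:  <2:prim v2 ->
12. deliver 2→4:  nop
13. deliver 1→0:  nop
14. deliver 0→2:  nop
15. timeout(2):  <2:back v3 ->
16. deliver 4→0:  nop
17. deliver 2→0:  <0:back v3 ->
18. deliver 1→3:  nop
19. deliver 4→2:  nop

-1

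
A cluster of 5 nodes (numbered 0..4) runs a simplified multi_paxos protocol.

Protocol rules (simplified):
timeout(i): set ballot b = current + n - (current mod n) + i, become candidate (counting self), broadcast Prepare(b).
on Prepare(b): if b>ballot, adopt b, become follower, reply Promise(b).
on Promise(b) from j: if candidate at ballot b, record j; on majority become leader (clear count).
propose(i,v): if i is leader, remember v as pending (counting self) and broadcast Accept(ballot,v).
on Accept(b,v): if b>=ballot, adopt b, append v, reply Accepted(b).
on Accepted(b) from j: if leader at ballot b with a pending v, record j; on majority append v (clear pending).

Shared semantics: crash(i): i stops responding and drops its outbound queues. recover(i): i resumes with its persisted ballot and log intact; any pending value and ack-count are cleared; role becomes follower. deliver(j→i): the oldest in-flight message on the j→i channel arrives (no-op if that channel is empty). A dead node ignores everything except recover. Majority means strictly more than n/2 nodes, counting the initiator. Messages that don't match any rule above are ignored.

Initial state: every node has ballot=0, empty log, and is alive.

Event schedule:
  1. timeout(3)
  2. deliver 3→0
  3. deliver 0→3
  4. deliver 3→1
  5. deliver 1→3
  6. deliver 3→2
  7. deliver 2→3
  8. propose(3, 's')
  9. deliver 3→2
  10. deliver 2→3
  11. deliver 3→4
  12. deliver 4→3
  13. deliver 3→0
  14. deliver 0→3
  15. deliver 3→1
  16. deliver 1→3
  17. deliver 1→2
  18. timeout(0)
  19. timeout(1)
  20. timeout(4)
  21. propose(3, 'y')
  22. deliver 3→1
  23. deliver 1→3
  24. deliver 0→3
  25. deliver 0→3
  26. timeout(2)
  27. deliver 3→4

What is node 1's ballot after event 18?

8

after 1 — timeout(3): n3:cand/b8/[-]
after 2 — deliver 3→0: n0:foll/b8/[-]
after 3 — deliver 0→3: ·
after 4 — deliver 3→1: n1:foll/b8/[-]
after 5 — deliver 1→3: n3:lead/b8/[-]
after 6 — deliver 3→2: n2:foll/b8/[-]
after 7 — deliver 2→3: ·
after 8 — propose(3,'s'): ·
after 9 — deliver 3→2: n2:foll/b8/[s]
after 10 — deliver 2→3: ·
after 11 — deliver 3→4: n4:foll/b8/[-]
after 12 — deliver 4→3: ·
after 13 — deliver 3→0: n0:foll/b8/[s]
after 14 — deliver 0→3: n3:lead/b8/[s]
after 15 — deliver 3→1: n1:foll/b8/[s]
after 16 — deliver 1→3: ·
after 17 — deliver 1→2: ·
after 18 — timeout(0): n0:cand/b10/[s]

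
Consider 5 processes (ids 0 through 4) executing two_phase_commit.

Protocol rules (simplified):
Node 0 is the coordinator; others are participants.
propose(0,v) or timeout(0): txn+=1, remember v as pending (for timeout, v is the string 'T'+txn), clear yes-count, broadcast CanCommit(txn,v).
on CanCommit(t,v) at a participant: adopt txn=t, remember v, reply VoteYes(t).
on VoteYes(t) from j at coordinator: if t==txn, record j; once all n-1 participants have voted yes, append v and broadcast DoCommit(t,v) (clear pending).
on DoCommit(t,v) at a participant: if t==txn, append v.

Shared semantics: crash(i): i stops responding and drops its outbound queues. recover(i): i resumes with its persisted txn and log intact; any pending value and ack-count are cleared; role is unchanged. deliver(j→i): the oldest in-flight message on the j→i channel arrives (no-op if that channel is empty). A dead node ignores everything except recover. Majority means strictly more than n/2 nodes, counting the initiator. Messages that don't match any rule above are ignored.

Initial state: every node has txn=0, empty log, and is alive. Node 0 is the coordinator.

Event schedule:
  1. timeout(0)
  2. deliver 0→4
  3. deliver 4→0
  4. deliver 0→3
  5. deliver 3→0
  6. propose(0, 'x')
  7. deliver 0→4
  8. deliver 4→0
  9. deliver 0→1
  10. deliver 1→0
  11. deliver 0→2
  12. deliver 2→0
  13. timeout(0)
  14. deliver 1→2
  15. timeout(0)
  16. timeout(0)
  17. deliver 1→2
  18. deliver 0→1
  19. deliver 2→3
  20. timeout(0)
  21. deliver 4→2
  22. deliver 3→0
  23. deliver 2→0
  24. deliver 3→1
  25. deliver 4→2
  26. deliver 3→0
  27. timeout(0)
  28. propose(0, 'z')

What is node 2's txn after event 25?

1

1. timeout(0):  <0:coor t1 ->
2. deliver 0→4:  <4:part t1 ->
3. deliver 4→0:  nop
4. deliver 0→3:  <3:part t1 ->
5. deliver 3→0:  nop
6. propose(0,'x'):  <0:coor t2 ->
7. deliver 0→4:  <4:part t2 ->
8. deliver 4→0:  nop
9. deliver 0→1:  <1:part t1 ->
10. deliver 1→0:  nop
11. deliver 0→2:  <2:part t1 ->
12. deliver 2→0:  nop
13. timeout(0):  <0:coor t3 ->
14. deliver 1→2:  nop
15. timeout(0):  <0:coor t4 ->
16. timeout(0):  <0:coor t5 ->
17. deliver 1→2:  nop
18. deliver 0→1:  <1:part t2 ->
19. deliver 2→3:  nop
20. timeout(0):  <0:coor t6 ->
21. deliver 4→2:  nop
22. deliver 3→0:  nop
23. deliver 2→0:  nop
24. deliver 3→1:  nop
25. deliver 4→2:  nop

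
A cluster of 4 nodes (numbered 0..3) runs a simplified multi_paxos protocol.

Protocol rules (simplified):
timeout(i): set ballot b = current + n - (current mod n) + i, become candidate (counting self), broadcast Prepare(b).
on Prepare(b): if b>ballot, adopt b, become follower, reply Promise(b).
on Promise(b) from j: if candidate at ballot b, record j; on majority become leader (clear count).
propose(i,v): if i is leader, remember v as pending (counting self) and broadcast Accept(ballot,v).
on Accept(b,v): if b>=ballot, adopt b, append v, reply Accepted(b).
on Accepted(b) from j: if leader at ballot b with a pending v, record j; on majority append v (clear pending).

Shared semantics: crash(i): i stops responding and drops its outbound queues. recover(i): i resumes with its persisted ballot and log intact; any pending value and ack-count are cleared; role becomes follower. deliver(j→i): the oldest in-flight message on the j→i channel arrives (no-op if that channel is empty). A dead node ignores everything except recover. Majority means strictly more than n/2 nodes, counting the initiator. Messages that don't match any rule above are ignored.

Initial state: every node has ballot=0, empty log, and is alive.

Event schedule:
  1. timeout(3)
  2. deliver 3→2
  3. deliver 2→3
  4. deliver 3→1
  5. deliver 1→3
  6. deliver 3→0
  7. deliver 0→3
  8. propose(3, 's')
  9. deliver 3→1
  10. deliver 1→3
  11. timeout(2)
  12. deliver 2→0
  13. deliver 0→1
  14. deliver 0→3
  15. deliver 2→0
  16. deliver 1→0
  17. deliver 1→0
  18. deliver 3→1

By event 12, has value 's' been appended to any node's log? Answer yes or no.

1. timeout(3):  <3:cand b7 ->
2. deliver 3→2:  <2:foll b7 ->
3. deliver 2→3:  nop
4. deliver 3→1:  <1:foll b7 ->
5. deliver 1→3:  <3:lead b7 ->
6. deliver 3→0:  <0:foll b7 ->
7. deliver 0→3:  nop
8. propose(3,'s'):  nop
9. deliver 3→1:  <1:foll b7 s>
10. deliver 1→3:  nop
11. timeout(2):  <2:cand b10 ->
12. deliver 2→0:  <0:foll b10 ->

yes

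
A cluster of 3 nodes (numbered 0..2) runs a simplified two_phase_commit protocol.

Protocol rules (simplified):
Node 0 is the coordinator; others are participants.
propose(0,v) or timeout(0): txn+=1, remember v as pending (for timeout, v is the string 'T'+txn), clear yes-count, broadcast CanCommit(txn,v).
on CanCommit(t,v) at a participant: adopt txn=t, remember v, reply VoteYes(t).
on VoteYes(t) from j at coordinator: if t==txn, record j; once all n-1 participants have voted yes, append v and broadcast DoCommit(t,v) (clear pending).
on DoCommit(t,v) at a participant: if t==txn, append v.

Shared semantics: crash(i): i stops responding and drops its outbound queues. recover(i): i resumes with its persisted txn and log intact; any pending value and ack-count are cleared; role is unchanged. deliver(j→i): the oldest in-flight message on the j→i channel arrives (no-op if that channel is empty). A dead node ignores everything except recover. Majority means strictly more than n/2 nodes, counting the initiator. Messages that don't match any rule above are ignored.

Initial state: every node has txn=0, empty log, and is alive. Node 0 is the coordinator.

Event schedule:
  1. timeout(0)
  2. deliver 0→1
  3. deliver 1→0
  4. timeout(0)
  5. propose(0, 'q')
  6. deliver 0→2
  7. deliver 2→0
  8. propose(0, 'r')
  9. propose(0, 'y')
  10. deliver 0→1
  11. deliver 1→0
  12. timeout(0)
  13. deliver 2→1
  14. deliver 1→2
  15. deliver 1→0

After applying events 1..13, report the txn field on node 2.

step 1 timeout(0): 0={coor,t=1,log=-}
step 2 deliver 0→1: 1={part,t=1,log=-}
step 3 deliver 1→0: —
step 4 timeout(0): 0={coor,t=2,log=-}
step 5 propose(0,'q'): 0={coor,t=3,log=-}
step 6 deliver 0→2: 2={part,t=1,log=-}
step 7 deliver 2→0: —
step 8 propose(0,'r'): 0={coor,t=4,log=-}
step 9 propose(0,'y'): 0={coor,t=5,log=-}
step 10 deliver 0→1: 1={part,t=2,log=-}
step 11 deliver 1→0: —
step 12 timeout(0): 0={coor,t=6,log=-}
step 13 deliver 2→1: —

1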